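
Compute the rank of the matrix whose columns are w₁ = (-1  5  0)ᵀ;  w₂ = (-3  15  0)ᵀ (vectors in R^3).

Row-reduce the 2×3 matrix with these as rows.
The echelon form has 1 nonzero row, so the rank is 1.

1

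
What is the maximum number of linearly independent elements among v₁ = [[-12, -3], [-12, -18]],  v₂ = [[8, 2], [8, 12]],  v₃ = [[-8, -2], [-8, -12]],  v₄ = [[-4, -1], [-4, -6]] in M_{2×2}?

Use coordinates relative to {E₁₁, E₁₂, E₂₁, E₂₂}.
Form the matrix with v₁, v₂, v₃, v₄ as columns and reduce.
Reduction leaves 1 leading entry, giving rank 1.

1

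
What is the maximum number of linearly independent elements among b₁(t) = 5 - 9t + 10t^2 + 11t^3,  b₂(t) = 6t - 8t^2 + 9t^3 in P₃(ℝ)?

2

Pass to coordinate vectors with respect to the basis {1, t, …, t^3}.
Row-reduce the 2×4 matrix with these as rows.
Reduction leaves 2 leading entries, giving rank 2.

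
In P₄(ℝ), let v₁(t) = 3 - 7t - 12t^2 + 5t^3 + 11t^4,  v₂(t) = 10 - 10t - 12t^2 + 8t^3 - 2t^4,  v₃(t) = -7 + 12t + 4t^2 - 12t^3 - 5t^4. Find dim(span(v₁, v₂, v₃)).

3

Represent each element by its coordinate vector in ℝ⁵.
Put the 5×3 matrix [v₁|v₂|v₃] into echelon form.
Reduction leaves 3 leading entries, giving rank 3.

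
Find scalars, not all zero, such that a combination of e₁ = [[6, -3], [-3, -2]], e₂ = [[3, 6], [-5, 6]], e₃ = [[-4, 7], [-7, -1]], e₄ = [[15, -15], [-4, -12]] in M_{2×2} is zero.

Write each element as a vector in ℝ⁴ using {E₁₁, E₁₂, E₂₁, E₂₂}.
Row-reduce the matrix with e₁, e₂, e₃, e₄ as columns; the null space gives the coefficients.
One solution (up to scaling) is (3, -1, 0, -1).

3e₁ - e₂ - e₄ = 0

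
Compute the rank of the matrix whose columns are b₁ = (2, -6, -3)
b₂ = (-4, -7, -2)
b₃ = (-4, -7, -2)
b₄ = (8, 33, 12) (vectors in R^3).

rank 2

Apply Gaussian elimination to the matrix whose rows are b₁, b₂, b₃, b₄.
Exactly 2 pivots survive; hence the rank is 2.
(With 4 elements in a 3-dimensional space the rank is at most 3.)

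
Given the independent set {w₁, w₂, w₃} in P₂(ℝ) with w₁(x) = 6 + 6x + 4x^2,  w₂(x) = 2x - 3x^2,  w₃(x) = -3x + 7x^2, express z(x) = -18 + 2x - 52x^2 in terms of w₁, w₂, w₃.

z = -3w₁ + 4w₂ - 4w₃

Work in coordinates with respect to the standard basis {1, x, x^2}.
Set up the augmented matrix [w₁ | w₂ | w₃ | z] and row-reduce.
The system has the unique solution (α₁, α₂, α₃) = (-3, 4, -4).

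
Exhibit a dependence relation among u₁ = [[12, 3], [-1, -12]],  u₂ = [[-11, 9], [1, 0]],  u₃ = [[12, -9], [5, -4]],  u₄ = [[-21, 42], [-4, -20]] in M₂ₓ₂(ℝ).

2u₁ + 3u₂ - u₃ - u₄ = 0

Write each element as a vector in ℝ⁴ using {E₁₁, E₁₂, E₂₁, E₂₂}.
Set up α₁u₁ + … + α₄u₄ = 0 and solve the homogeneous system.
The free variable yields coefficients (2, 3, -1, -1) (any nonzero multiple also works).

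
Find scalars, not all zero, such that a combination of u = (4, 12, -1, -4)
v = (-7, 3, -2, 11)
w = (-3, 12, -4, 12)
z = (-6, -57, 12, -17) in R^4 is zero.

2u - v + 3w + z = 0

Write the vectors as columns of a matrix and find a nonzero vector in its null space.
One solution (up to scaling) is (2, -1, 3, 1).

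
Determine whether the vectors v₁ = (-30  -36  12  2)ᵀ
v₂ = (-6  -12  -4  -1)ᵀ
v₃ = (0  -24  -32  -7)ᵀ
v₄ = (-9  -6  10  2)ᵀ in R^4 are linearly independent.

Place the vectors as rows of a 4×4 matrix and reduce to echelon form.
The reduction yields 2 nonzero rows, so the rank is 2.
Since rank 2 < 4, the set is linearly dependent.

linearly dependent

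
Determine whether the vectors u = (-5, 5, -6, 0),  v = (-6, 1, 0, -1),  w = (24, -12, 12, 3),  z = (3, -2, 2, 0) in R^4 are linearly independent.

The matrix [u|v|w|z] has determinant 0.
A zero determinant means the columns are linearly dependent.

linearly dependent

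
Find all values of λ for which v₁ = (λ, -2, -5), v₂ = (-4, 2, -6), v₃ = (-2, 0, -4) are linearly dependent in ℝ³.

λ = -3/2

The set is linearly dependent precisely when det[v₁; v₂; v₃] = 0.
Cofactor expansion gives det = -8*λ - 12.
Solving -8*λ - 12 = 0 yields λ = -3/2.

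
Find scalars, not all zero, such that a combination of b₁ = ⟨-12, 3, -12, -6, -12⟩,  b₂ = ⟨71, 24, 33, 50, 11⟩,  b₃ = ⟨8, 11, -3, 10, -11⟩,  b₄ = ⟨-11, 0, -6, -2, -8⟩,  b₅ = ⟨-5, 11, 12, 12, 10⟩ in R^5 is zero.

3b₁ + b₂ - 3b₃ + b₄ = 0

Solve the homogeneous system with b₁, b₂, b₃, b₄, b₅ as columns by row-reducing the coefficient matrix.
The free variable yields coefficients (3, 1, -3, 1, 0) (any nonzero multiple also works).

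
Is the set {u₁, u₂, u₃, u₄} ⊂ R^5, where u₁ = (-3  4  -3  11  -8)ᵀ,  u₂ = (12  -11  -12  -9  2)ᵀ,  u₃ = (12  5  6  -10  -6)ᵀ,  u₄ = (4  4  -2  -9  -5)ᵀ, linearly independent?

Row-reduce the matrix whose columns are u₁, u₂, u₃, u₄.
The reduction yields 4 nonzero rows, so the rank is 4.
Since rank = 4 (the number of vectors), the set is linearly independent.

linearly independent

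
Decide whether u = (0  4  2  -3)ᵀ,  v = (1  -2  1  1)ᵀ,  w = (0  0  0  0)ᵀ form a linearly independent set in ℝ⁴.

linearly dependent

One of the vectors is the zero vector, so the set is linearly dependent.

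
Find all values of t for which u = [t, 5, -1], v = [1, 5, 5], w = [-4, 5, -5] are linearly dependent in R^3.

Place the vectors as rows of a 3×3 matrix; dependence ⇔ determinant zero.
Expanding, det = -50*t - 100.
Setting this to zero gives t = -2.

t = -2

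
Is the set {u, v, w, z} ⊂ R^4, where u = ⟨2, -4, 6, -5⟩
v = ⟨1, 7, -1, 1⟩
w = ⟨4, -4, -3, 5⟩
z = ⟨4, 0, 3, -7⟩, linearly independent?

linearly independent

Place the vectors as rows of a 4×4 matrix and reduce to echelon form.
The reduction yields 4 nonzero rows, so the rank is 4.
Since rank = 4 (the number of vectors), the set is linearly independent.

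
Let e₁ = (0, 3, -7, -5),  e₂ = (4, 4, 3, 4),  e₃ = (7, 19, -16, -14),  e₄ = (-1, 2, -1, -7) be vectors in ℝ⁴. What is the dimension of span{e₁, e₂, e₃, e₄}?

3

Put the 4×4 matrix [e₁|e₂|e₃|e₄] into echelon form.
Exactly 3 pivots survive; hence the rank is 3.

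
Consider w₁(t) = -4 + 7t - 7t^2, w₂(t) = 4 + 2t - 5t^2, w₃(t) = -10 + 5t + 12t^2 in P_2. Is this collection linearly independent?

Write each element as a coordinate vector in ℝ³ using {1, t, t^2}.
Place the vectors as rows of a 3×3 matrix and reduce to echelon form.
The reduction yields 3 nonzero rows, so the rank is 3.
Since rank = 3 (the number of vectors), the set is linearly independent.

linearly independent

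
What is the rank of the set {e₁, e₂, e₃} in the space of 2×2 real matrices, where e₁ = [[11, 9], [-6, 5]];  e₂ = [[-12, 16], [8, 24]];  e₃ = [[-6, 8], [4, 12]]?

2

Pass to coordinate vectors with respect to the basis {E₁₁, E₁₂, E₂₁, E₂₂}.
Apply Gaussian elimination to the matrix whose rows are e₁, e₂, e₃.
Exactly 2 pivots survive; hence the rank is 2.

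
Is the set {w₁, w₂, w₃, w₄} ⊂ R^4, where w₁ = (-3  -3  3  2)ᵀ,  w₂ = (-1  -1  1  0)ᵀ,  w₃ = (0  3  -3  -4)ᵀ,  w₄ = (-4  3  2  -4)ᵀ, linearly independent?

Row-reduce the matrix whose columns are w₁, w₂, w₃, w₄.
The reduction yields 4 nonzero rows, so the rank is 4.
Since rank = 4 (the number of vectors), the set is linearly independent.

linearly independent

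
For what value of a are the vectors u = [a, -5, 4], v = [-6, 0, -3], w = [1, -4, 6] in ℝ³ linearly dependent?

Place the vectors as rows of a 3×3 matrix; dependence ⇔ determinant zero.
Expanding, det = -12*a - 69.
This vanishes exactly when a = -23/4.

a = -23/4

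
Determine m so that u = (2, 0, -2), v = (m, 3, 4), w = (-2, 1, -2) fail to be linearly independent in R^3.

m = -16

The vectors are dependent exactly when the determinant of the matrix with rows u, v, w vanishes.
Expanding, det = -2*m - 32.
This vanishes exactly when m = -16.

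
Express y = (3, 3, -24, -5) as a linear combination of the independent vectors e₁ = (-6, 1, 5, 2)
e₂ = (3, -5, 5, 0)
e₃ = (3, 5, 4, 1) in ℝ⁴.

y = -2e₁ - 2e₂ - e₃

Set up the augmented matrix [e₁ | e₂ | e₃ | y] and row-reduce.
The system has the unique solution (α₁, α₂, α₃) = (-2, -2, -1).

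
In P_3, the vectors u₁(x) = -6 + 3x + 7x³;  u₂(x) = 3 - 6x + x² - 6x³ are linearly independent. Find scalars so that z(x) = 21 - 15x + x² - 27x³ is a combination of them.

z = -3u₁ + u₂

Work in coordinates with respect to the standard basis {1, x, …, x³}.
Set up the augmented matrix [u₁ | u₂ | z] and row-reduce.
Row-reducing the augmented matrix gives the unique coefficients (c₁, c₂) = (-3, 1).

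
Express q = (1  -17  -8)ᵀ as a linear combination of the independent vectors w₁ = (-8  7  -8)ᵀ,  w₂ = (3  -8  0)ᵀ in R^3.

Set up the augmented matrix [w₁ | w₂ | q] and row-reduce.
Back-substitution yields (c₁, c₂) = (1, 3).

q = w₁ + 3w₂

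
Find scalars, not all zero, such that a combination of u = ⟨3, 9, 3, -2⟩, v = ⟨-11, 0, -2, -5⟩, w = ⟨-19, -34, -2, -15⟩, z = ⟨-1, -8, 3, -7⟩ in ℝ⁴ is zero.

Write the vectors as columns of a matrix and find a nonzero vector in its null space.
A generator of the null space is (2, -1, 1, -2).

2u - v + w - 2z = 0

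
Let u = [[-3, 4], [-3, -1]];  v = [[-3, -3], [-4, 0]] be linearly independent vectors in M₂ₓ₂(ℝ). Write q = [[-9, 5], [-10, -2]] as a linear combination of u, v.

q = 2u + v

Take coordinate vectors relative to {E₁₁, E₁₂, E₂₁, E₂₂}.
Since u, v are independent, the coefficients expressing q are uniquely determined by a linear system.
Back-substitution yields (α₁, α₂) = (2, 1).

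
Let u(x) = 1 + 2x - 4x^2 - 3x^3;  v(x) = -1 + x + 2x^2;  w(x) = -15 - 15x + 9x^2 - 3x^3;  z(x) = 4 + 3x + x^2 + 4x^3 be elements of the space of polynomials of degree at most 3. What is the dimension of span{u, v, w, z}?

Pass to coordinate vectors with respect to the basis {1, x, …, x^3}.
Form the matrix with u, v, w, z as columns and reduce.
Exactly 3 pivots survive; hence the rank is 3.

3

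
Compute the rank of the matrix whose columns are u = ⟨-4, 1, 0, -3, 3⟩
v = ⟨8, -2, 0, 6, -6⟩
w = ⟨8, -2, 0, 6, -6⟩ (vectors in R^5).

Put the 5×3 matrix [u|v|w] into echelon form.
The echelon form has 1 nonzero row, so the rank is 1.

rank 1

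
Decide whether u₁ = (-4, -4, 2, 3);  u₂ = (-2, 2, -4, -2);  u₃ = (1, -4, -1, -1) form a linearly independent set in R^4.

Place the vectors as rows of a 3×4 matrix and reduce to echelon form.
The reduction yields 3 nonzero rows, so the rank is 3.
Since rank = 3 (the number of vectors), the set is linearly independent.

linearly independent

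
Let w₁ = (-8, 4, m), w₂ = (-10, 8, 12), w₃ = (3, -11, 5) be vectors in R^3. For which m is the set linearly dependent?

The vectors are dependent exactly when the determinant of the matrix with rows w₁, w₂, w₃ vanishes.
Cofactor expansion gives det = 86*m - 1032.
Solving 86*m - 1032 = 0 yields m = 12.

m = 12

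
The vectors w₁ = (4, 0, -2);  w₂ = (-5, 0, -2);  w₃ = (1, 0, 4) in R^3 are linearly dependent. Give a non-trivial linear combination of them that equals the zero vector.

w₁ + w₂ + w₃ = 0

Write the vectors as columns of a matrix and find a nonzero vector in its null space.
One solution (up to scaling) is (1, 1, 1).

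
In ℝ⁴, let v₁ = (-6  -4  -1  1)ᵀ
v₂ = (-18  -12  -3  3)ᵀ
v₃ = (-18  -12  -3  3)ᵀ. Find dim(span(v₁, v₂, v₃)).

Row-reduce the 3×4 matrix with these as rows.
The echelon form has 1 nonzero row, so the rank is 1.

dim = 1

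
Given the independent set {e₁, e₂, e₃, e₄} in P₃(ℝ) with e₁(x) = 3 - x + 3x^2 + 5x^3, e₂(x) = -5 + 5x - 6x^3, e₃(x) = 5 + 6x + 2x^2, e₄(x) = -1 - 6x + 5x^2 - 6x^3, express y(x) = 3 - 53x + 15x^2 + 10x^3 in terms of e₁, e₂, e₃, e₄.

y = 2e₁ - 3e₂ - 3e₃ + 3e₄

Take coordinate vectors relative to {1, x, …, x^3}.
Set up the augmented matrix [e₁ | e₂ | e₃ | e₄ | y] and row-reduce.
Row-reducing the augmented matrix gives the unique coefficients (c₁, …, c₄) = (2, -3, -3, 3).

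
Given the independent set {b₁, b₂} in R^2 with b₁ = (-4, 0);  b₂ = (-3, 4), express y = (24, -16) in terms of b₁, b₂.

Since b₁, b₂ are independent, the coefficients expressing y are uniquely determined by a linear system.
Row-reducing the augmented matrix gives the unique coefficients (c₁, c₂) = (-3, -4).

y = -3b₁ - 4b₂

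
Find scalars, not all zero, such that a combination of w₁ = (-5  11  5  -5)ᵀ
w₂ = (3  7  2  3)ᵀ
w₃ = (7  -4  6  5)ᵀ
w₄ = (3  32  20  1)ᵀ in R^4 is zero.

Row-reduce the matrix with w₁, w₂, w₃, w₄ as columns; the null space gives the coefficients.
A generator of the null space is (2, 2, 1, -1).

2w₁ + 2w₂ + w₃ - w₄ = 0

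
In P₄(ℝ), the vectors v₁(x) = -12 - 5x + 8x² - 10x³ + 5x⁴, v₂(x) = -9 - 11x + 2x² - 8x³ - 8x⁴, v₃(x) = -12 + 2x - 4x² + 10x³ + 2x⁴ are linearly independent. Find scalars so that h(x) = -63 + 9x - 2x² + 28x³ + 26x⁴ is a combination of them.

h = 2v₁ - v₂ + 4v₃

Work in coordinates with respect to the standard basis {1, x, …, x⁴}.
Solve the system with v₁, v₂, v₃ as columns and h as the right-hand side.
Row-reducing the augmented matrix gives the unique coefficients (a₁, a₂, a₃) = (2, -1, 4).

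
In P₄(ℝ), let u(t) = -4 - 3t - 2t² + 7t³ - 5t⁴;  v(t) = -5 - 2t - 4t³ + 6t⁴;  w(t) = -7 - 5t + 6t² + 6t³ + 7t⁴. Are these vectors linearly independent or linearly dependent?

Take coordinates with respect to the standard basis {1, t, …, t⁴}.
Place the vectors as rows of a 3×5 matrix and reduce to echelon form.
The reduction yields 3 nonzero rows, so the rank is 3.
Since rank = 3 (the number of vectors), the set is linearly independent.

linearly independent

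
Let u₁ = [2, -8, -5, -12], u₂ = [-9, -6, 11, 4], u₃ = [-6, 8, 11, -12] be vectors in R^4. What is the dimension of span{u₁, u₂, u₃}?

dim = 3

Form the matrix with u₁, u₂, u₃ as columns and reduce.
There are 3 pivot columns, so rank = 3.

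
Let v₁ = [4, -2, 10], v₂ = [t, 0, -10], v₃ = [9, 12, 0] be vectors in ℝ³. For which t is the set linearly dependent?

The set is linearly dependent precisely when det[v₁; v₂; v₃] = 0.
The determinant works out to 120*t + 660.
This vanishes exactly when t = -11/2.

t = -11/2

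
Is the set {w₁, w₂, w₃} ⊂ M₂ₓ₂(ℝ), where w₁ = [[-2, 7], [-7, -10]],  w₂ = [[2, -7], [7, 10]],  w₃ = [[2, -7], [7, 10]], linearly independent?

linearly dependent

Write each element as a coordinate vector in ℝ⁴ using {E₁₁, E₁₂, E₂₁, E₂₂}.
Place the vectors as rows of a 3×4 matrix and reduce to echelon form.
The reduction yields 1 nonzero row, so the rank is 1.
Since rank 1 < 3, the set is linearly dependent.
Indeed w₁ + w₂ = 0.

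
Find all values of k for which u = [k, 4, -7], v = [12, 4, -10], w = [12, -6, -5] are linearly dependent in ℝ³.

Place the vectors as rows of a 3×3 matrix; dependence ⇔ determinant zero.
Expanding, det = 600 - 80*k.
Solving 600 - 80*k = 0 yields k = 15/2.

k = 15/2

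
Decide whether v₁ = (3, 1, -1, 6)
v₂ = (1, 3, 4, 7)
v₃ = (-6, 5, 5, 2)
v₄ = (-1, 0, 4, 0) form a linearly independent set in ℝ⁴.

The matrix [v₁|v₂|v₃|v₄] has determinant -114.
A nonzero determinant means the columns are linearly independent.

linearly independent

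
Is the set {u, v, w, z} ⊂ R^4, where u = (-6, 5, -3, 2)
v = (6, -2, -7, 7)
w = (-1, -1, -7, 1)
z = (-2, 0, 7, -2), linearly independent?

linearly independent

The matrix [u|v|w|z] has determinant 801.
A nonzero determinant means the columns are linearly independent.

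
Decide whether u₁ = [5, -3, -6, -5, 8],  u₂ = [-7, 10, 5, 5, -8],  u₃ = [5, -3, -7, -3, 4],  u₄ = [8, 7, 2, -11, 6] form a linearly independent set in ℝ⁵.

linearly independent

Row-reduce the matrix whose columns are u₁, u₂, u₃, u₄.
The reduction yields 4 nonzero rows, so the rank is 4.
Since rank = 4 (the number of vectors), the set is linearly independent.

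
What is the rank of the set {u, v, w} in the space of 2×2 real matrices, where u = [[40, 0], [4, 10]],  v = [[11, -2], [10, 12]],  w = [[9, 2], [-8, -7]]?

2

Pass to coordinate vectors with respect to the basis {E₁₁, E₁₂, E₂₁, E₂₂}.
Put the 4×3 matrix [u|v|w] into echelon form.
Exactly 2 pivots survive; hence the rank is 2.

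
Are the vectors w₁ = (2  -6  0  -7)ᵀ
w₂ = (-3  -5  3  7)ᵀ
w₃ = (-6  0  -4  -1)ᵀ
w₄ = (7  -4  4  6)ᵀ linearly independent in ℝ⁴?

linearly independent

Row-reduce the matrix whose columns are w₁, w₂, w₃, w₄.
The reduction yields 4 nonzero rows, so the rank is 4.
Since rank = 4 (the number of vectors), the set is linearly independent.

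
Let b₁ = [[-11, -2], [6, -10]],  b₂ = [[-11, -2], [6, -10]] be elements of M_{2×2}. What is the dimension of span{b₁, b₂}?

dim = 1

Use coordinates relative to {E₁₁, E₁₂, E₂₁, E₂₂}.
Put the 4×2 matrix [b₁|b₂] into echelon form.
Exactly 1 pivot survives; hence the rank is 1.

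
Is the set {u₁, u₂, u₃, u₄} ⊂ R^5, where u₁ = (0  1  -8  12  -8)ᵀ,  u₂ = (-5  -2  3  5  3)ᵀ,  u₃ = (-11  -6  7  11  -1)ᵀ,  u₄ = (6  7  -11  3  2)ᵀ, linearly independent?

Place the vectors as rows of a 4×5 matrix and reduce to echelon form.
The reduction yields 4 nonzero rows, so the rank is 4.
Since rank = 4 (the number of vectors), the set is linearly independent.

linearly independent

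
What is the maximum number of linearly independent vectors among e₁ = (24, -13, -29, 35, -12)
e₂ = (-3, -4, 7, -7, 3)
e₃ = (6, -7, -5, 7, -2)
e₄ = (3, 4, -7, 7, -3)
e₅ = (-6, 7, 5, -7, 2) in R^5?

2

Apply Gaussian elimination to the matrix whose rows are e₁, e₂, e₃, e₄, e₅.
Reduction leaves 2 leading entries, giving rank 2.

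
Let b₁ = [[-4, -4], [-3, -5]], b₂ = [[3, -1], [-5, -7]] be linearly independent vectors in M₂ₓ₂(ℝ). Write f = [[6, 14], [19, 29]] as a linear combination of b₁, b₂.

Take coordinate vectors relative to {E₁₁, E₁₂, E₂₁, E₂₂}.
Since b₁, b₂ are independent, the coefficients expressing f are uniquely determined by a linear system.
Row-reducing the augmented matrix gives the unique coefficients (a₁, a₂) = (-3, -2).

f = -3b₁ - 2b₂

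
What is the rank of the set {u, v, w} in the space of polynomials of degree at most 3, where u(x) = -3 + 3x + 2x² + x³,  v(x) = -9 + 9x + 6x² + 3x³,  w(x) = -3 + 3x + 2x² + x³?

rank 1

Use coordinates relative to {1, x, …, x³}.
Apply Gaussian elimination to the matrix whose rows are u, v, w.
There is 1 pivot column, so rank = 1.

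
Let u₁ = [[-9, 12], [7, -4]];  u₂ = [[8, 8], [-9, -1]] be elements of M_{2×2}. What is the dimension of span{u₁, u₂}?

Represent each element by its coordinate vector in ℝ⁴.
Row-reduce the 2×4 matrix with these as rows.
The echelon form has 2 nonzero rows, so the rank is 2.

dim = 2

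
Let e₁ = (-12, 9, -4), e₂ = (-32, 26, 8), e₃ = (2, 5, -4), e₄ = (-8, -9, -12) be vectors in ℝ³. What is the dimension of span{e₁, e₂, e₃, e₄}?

Form the matrix with e₁, e₂, e₃, e₄ as columns and reduce.
There are 3 pivot columns, so rank = 3.
(With 4 elements in a 3-dimensional space the rank is at most 3.)

dim = 3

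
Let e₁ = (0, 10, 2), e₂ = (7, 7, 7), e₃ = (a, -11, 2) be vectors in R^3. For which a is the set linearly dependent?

a = 21/4

Place the vectors as rows of a 3×3 matrix; dependence ⇔ determinant zero.
Expanding, det = 56*a - 294.
Solving 56*a - 294 = 0 yields a = 21/4.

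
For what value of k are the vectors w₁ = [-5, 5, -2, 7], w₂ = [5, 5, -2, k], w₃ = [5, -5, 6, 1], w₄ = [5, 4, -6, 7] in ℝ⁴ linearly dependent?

k = 55/3

Dependence holds iff the 4×4 matrix [w₁ w₂ w₃ w₄] is singular.
Expanding, det = 180*k - 3300.
Setting this to zero gives k = 55/3.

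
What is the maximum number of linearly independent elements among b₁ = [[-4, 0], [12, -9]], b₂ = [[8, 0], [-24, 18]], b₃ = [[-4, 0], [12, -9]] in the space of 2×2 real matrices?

1

Represent each element by its coordinate vector in ℝ⁴.
Row-reduce the 3×4 matrix with these as rows.
The echelon form has 1 nonzero row, so the rank is 1.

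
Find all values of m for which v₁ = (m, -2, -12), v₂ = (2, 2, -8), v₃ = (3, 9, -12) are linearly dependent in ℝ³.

The set is linearly dependent precisely when det[v₁; v₂; v₃] = 0.
Expanding, det = 48*m - 144.
This vanishes exactly when m = 3.

m = 3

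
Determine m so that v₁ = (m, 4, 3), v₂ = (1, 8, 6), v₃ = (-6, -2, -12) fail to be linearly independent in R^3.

m = 1/2

The vectors are dependent exactly when the determinant of the matrix with rows v₁, v₂, v₃ vanishes.
Cofactor expansion gives det = 42 - 84*m.
Setting this to zero gives m = 1/2.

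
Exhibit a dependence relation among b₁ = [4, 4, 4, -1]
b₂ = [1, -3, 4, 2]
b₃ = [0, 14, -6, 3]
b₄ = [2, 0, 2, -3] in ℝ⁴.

Solve the homogeneous system with b₁, b₂, b₃, b₄ as columns by row-reducing the coefficient matrix.
A generator of the null space is (2, -2, -1, -3).

2b₁ - 2b₂ - b₃ - 3b₄ = 0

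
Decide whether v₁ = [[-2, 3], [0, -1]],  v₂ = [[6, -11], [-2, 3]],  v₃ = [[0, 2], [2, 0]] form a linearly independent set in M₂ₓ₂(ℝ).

linearly dependent

Write each element as a coordinate vector in ℝ⁴ using {E₁₁, E₁₂, E₂₁, E₂₂}.
Place the vectors as rows of a 3×4 matrix and reduce to echelon form.
The reduction yields 2 nonzero rows, so the rank is 2.
Since rank 2 < 3, the set is linearly dependent.
Indeed 3v₁ + v₂ + v₃ = 0.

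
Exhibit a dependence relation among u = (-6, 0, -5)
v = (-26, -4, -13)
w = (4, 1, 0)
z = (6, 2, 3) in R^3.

2u - v - 2w - z = 0

Row-reduce the matrix with u, v, w, z as columns; the null space gives the coefficients.
One solution (up to scaling) is (2, -1, -2, -1).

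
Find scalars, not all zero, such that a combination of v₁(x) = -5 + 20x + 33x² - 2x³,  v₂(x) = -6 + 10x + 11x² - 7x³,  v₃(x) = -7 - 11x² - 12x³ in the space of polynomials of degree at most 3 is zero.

v₁ - 2v₂ + v₃ = 0

Pass to coordinate vectors relative to the basis {1, x, …, x³}.
Row-reduce the matrix with v₁, v₂, v₃ as columns; the null space gives the coefficients.
The free variable yields coefficients (1, -2, 1) (any nonzero multiple also works).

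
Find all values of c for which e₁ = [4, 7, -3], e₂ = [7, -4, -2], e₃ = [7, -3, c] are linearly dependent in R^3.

Dependence holds iff the 3×3 matrix [e₁ e₂ e₃] is singular.
Cofactor expansion gives det = -65*c - 143.
Solving -65*c - 143 = 0 yields c = -11/5.

c = -11/5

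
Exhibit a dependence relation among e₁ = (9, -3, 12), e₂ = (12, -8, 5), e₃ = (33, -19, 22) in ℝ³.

Row-reduce the matrix with e₁, e₂, e₃ as columns; the null space gives the coefficients.
One solution (up to scaling) is (1, 2, -1).

e₁ + 2e₂ - e₃ = 0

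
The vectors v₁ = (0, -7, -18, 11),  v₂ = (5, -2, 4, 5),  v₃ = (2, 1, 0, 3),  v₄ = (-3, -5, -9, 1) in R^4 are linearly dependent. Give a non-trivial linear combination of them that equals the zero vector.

Set up α₁v₁ + … + α₄v₄ = 0 and solve the homogeneous system.
The free variable yields coefficients (1, 0, -3, -2) (any nonzero multiple also works).

v₁ - 3v₃ - 2v₄ = 0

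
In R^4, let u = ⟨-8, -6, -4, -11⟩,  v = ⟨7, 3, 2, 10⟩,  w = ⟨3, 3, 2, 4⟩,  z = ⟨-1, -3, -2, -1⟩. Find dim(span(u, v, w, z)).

dim = 2

Put the 4×4 matrix [u|v|w|z] into echelon form.
The echelon form has 2 nonzero rows, so the rank is 2.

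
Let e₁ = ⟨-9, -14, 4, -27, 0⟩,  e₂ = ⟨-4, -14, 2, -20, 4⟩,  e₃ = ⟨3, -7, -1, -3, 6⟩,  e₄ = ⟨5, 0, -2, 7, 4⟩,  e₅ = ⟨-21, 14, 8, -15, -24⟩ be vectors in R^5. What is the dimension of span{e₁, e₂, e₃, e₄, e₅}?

2

Row-reduce the 5×5 matrix with these as rows.
The echelon form has 2 nonzero rows, so the rank is 2.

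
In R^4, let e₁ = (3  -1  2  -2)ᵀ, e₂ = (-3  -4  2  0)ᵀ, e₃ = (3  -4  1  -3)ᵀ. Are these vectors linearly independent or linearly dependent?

linearly independent

Place the vectors as rows of a 3×4 matrix and reduce to echelon form.
The reduction yields 3 nonzero rows, so the rank is 3.
Since rank = 3 (the number of vectors), the set is linearly independent.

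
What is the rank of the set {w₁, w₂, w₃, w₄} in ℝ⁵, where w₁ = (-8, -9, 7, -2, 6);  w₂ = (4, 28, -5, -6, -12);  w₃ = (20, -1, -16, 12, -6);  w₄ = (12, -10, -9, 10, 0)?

2

Form the matrix with w₁, w₂, w₃, w₄ as columns and reduce.
There are 2 pivot columns, so rank = 2.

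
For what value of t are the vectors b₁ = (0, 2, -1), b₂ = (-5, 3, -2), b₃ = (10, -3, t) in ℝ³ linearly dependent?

Place the vectors as rows of a 3×3 matrix; dependence ⇔ determinant zero.
The determinant works out to 10*t - 25.
This vanishes exactly when t = 5/2.

t = 5/2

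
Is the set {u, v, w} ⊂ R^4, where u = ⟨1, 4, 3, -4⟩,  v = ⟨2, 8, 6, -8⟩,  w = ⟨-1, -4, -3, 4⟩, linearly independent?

Place the vectors as rows of a 3×4 matrix and reduce to echelon form.
The reduction yields 1 nonzero row, so the rank is 1.
Since rank 1 < 3, the set is linearly dependent.
Indeed 2u - v = 0.

linearly dependent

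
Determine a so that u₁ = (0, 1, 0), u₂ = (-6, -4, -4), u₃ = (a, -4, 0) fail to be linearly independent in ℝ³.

Dependence holds iff the 3×3 matrix [u₁ u₂ u₃] is singular.
Expanding, det = -4*a.
This vanishes exactly when a = 0.

a = 0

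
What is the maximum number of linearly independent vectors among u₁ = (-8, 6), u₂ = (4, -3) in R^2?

Put the 2×2 matrix [u₁|u₂] into echelon form.
Exactly 1 pivot survives; hence the rank is 1.

1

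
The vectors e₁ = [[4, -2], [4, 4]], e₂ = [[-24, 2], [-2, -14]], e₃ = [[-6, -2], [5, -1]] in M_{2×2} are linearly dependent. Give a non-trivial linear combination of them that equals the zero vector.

3e₁ + e₂ - 2e₃ = 0

Take coordinates with respect to {E₁₁, E₁₂, E₂₁, E₂₂}.
Row-reduce the matrix with e₁, e₂, e₃ as columns; the null space gives the coefficients.
One solution (up to scaling) is (3, 1, -2).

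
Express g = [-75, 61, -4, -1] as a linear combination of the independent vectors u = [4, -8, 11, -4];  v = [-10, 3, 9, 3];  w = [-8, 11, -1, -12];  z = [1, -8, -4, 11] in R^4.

Set up the augmented matrix [u | v | w | z | g] and row-reduce.
Row-reducing the augmented matrix gives the unique coefficients (α₁, …, α₄) = (-3, 4, 3, 1).

g = -3u + 4v + 3w + z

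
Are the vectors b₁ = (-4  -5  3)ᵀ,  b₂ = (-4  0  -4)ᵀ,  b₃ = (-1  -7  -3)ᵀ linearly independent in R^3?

linearly independent

Row-reduce the matrix whose columns are b₁, b₂, b₃.
The reduction yields 3 nonzero rows, so the rank is 3.
Since rank = 3 (the number of vectors), the set is linearly independent.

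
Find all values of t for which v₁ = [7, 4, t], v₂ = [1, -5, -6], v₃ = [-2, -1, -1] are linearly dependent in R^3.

Place the vectors as rows of a 3×3 matrix; dependence ⇔ determinant zero.
Cofactor expansion gives det = 45 - 11*t.
This vanishes exactly when t = 45/11.

t = 45/11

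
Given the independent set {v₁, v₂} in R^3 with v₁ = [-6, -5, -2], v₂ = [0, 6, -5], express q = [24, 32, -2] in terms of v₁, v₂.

q = -4v₁ + 2v₂

Set up the augmented matrix [v₁ | v₂ | q] and row-reduce.
Row-reducing the augmented matrix gives the unique coefficients (a₁, a₂) = (-4, 2).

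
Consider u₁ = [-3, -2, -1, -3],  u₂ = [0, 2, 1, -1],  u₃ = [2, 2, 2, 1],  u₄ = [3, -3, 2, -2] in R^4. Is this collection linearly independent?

linearly independent

Row-reduce the matrix whose columns are u₁, u₂, u₃, u₄.
The reduction yields 4 nonzero rows, so the rank is 4.
Since rank = 4 (the number of vectors), the set is linearly independent.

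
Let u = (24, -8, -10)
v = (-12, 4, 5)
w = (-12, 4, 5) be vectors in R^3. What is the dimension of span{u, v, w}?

1

Put the 3×3 matrix [u|v|w] into echelon form.
Exactly 1 pivot survives; hence the rank is 1.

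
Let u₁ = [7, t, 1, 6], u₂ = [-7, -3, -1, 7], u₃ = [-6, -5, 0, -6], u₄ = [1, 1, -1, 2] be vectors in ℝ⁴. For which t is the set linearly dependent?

The vectors are dependent exactly when the determinant of the matrix with rows u₁, u₂, u₃, u₄ vanishes.
Cofactor expansion gives det = 442 - 78*t.
This vanishes exactly when t = 17/3.

t = 17/3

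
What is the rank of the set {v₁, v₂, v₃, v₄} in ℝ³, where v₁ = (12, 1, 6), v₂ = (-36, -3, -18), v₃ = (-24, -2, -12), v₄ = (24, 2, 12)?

1

Form the matrix with v₁, v₂, v₃, v₄ as columns and reduce.
Reduction leaves 1 leading entry, giving rank 1.
(With 4 elements in a 3-dimensional space the rank is at most 3.)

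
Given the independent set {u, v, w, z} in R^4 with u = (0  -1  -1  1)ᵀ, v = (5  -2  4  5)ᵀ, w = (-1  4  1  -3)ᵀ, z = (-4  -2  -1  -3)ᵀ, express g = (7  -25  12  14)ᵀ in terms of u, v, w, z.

g = -3u + 4v - 3w + 4z

Write g = α₁u + … + α₄z and equate components.
The system has the unique solution (α₁, …, α₄) = (-3, 4, -3, 4).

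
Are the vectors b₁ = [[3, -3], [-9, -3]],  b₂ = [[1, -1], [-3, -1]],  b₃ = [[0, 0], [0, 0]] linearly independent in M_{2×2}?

Take coordinates with respect to the standard basis {E₁₁, E₁₂, E₂₁, E₂₂}.
One of the vectors is the zero vector, so the set is linearly dependent.

linearly dependent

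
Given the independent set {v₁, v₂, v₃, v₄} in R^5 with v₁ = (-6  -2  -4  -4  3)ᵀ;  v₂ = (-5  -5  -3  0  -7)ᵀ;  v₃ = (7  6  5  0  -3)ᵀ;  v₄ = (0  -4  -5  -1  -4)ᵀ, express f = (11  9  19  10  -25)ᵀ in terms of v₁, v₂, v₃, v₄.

Solve the system with v₁, v₂, v₃, v₄ as columns and f as the right-hand side.
Back-substitution yields (a₁, …, a₄) = (-2, 3, 2, -2).

f = -2v₁ + 3v₂ + 2v₃ - 2v₄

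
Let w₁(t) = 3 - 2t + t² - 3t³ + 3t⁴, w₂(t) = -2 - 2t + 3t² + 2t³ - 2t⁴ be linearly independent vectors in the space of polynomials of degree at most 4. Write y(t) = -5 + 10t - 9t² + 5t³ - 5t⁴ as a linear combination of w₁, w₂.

Identify each element with its coordinate vector in ℝ⁵ via {1, t, …, t⁴}.
Write y = α₁w₁ + α₂w₂ and equate components.
The system has the unique solution (α₁, α₂) = (-3, -2).

y = -3w₁ - 2w₂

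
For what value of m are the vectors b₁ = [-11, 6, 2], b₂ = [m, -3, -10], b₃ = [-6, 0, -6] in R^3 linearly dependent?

Dependence holds iff the 3×3 matrix [b₁ b₂ b₃] is singular.
The determinant works out to 36*m + 126.
This vanishes exactly when m = -7/2.

m = -7/2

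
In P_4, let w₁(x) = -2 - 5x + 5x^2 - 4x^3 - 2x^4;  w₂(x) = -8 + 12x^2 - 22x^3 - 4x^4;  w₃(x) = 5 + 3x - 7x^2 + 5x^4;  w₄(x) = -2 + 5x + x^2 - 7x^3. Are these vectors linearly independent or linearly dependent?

linearly dependent

Take coordinates with respect to the standard basis {1, x, …, x^4}.
Place the vectors as rows of a 4×5 matrix and reduce to echelon form.
The reduction yields 3 nonzero rows, so the rank is 3.
Since rank 3 < 4, the set is linearly dependent.
Indeed 2w₁ - w₂ + 2w₄ = 0.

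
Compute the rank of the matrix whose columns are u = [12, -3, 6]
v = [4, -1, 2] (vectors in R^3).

rank 1

Row-reduce the 2×3 matrix with these as rows.
Exactly 1 pivot survives; hence the rank is 1.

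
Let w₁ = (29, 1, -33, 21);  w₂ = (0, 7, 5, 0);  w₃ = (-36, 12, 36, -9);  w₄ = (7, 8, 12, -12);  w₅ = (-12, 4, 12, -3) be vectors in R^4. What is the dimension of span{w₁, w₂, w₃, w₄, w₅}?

Form the matrix with w₁, w₂, w₃, w₄, w₅ as columns and reduce.
Reduction leaves 3 leading entries, giving rank 3.
(With 5 elements in a 4-dimensional space the rank is at most 4.)

dim = 3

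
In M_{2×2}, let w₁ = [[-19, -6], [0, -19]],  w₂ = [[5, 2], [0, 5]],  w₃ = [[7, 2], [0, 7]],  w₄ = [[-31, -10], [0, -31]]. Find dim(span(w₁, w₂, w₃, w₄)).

2

Use coordinates relative to {E₁₁, E₁₂, E₂₁, E₂₂}.
Apply Gaussian elimination to the matrix whose rows are w₁, w₂, w₃, w₄.
The echelon form has 2 nonzero rows, so the rank is 2.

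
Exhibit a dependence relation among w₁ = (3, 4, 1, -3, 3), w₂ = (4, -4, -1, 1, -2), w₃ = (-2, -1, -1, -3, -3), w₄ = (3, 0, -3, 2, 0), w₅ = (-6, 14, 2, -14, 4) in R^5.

Solve the homogeneous system with w₁, w₂, w₃, w₄, w₅ as columns by row-reducing the coefficient matrix.
A generator of the null space is (2, -2, 2, 0, -1).

2w₁ - 2w₂ + 2w₃ - w₅ = 0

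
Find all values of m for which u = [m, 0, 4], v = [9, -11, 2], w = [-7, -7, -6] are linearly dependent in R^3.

m = 7

The set is linearly dependent precisely when det[u; v; w] = 0.
Cofactor expansion gives det = 80*m - 560.
This vanishes exactly when m = 7.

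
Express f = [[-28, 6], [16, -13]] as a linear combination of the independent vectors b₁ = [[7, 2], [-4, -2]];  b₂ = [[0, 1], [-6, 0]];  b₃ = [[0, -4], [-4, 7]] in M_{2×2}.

Work in coordinates with respect to the standard basis {E₁₁, E₁₂, E₂₁, E₂₂}.
Since b₁, b₂, b₃ are independent, the coefficients expressing f are uniquely determined by a linear system.
Row-reducing the augmented matrix gives the unique coefficients (a₁, a₂, a₃) = (-4, 2, -3).

f = -4b₁ + 2b₂ - 3b₃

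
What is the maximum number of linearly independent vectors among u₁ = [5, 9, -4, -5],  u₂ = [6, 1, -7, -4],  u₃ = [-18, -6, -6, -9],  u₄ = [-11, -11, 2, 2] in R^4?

Row-reduce the 4×4 matrix with these as rows.
There are 3 pivot columns, so rank = 3.

3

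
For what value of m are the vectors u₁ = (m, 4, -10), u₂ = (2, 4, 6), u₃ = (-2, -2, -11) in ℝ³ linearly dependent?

m = 0

Dependence holds iff the 3×3 matrix [u₁ u₂ u₃] is singular.
Cofactor expansion gives det = -32*m.
Setting this to zero gives m = 0.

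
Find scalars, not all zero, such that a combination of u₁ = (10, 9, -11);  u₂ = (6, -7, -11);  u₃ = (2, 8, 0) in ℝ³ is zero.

u₁ - u₂ - 2u₃ = 0

Write the vectors as columns of a matrix and find a nonzero vector in its null space.
The free variable yields coefficients (1, -1, -2) (any nonzero multiple also works).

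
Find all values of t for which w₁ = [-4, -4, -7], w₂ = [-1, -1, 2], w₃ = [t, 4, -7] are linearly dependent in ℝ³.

t = 4

The vectors are dependent exactly when the determinant of the matrix with rows w₁, w₂, w₃ vanishes.
Cofactor expansion gives det = 60 - 15*t.
Setting this to zero gives t = 4.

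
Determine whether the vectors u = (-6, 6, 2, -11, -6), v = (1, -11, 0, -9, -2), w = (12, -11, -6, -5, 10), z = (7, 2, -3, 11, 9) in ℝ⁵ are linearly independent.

Row-reduce the matrix whose columns are u, v, w, z.
The reduction yields 4 nonzero rows, so the rank is 4.
Since rank = 4 (the number of vectors), the set is linearly independent.

linearly independent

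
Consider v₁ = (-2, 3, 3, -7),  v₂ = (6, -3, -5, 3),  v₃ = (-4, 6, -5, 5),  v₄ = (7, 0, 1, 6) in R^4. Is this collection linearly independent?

linearly independent

Form the 4×4 matrix with these as columns; its determinant is 2742.
A nonzero determinant means the columns are linearly independent.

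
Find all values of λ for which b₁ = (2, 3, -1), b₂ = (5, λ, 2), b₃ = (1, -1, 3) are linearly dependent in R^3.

The vectors are dependent exactly when the determinant of the matrix with rows b₁, b₂, b₃ vanishes.
Cofactor expansion gives det = 7*λ - 30.
This vanishes exactly when λ = 30/7.

λ = 30/7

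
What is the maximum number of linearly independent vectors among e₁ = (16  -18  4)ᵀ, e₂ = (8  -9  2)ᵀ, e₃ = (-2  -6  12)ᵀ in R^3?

2

Apply Gaussian elimination to the matrix whose rows are e₁, e₂, e₃.
The echelon form has 2 nonzero rows, so the rank is 2.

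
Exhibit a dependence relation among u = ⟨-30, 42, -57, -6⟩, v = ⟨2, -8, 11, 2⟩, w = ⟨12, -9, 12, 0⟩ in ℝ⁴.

Solve the homogeneous system with u, v, w as columns by row-reducing the coefficient matrix.
The free variable yields coefficients (1, 3, 2) (any nonzero multiple also works).

u + 3v + 2w = 0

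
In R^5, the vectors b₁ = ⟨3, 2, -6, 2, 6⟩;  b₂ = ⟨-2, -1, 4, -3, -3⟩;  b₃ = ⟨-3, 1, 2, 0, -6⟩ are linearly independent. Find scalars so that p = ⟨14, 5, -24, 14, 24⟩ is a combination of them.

Solve the system with b₁, b₂, b₃ as columns and p as the right-hand side.
Row-reducing the augmented matrix gives the unique coefficients (α₁, α₂, α₃) = (1, -4, -1).

p = b₁ - 4b₂ - b₃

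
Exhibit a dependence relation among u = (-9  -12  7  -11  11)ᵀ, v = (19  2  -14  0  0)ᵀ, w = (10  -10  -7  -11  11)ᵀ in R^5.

Set up α₁u + … + α₃w = 0 and solve the homogeneous system.
The free variable yields coefficients (1, 1, -1) (any nonzero multiple also works).

u + v - w = 0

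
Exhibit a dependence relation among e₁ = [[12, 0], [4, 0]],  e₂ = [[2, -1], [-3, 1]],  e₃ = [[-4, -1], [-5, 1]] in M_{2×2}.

e₁ - 2e₂ + 2e₃ = 0

Take coordinates with respect to {E₁₁, E₁₂, E₂₁, E₂₂}.
Solve the homogeneous system with e₁, e₂, e₃ as columns by row-reducing the coefficient matrix.
A generator of the null space is (1, -2, 2).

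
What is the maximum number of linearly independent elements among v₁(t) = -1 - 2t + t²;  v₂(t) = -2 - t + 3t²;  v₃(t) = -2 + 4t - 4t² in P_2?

3

Use coordinates relative to {1, t, t²}.
Form the matrix with v₁, v₂, v₃ as columns and reduce.
Reduction leaves 3 leading entries, giving rank 3.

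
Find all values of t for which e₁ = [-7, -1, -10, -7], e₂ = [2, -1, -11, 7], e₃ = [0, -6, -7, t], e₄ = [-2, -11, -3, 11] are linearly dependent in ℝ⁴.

The vectors are dependent exactly when the determinant of the matrix with rows e₁, e₂, e₃, e₄ vanishes.
Expanding, det = 9342 - 1038*t.
Solving 9342 - 1038*t = 0 yields t = 9.

t = 9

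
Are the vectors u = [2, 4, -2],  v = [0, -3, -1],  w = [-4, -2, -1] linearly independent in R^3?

Form the 3×3 matrix with these as columns; its determinant is 42.
A nonzero determinant means the columns are linearly independent.

linearly independent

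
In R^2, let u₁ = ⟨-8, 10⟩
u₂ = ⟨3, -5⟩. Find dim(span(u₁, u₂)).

Row-reduce the 2×2 matrix with these as rows.
There are 2 pivot columns, so rank = 2.

dim = 2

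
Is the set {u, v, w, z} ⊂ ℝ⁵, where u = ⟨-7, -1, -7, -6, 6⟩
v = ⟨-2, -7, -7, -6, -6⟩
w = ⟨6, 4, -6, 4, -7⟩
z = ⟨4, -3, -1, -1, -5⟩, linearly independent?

linearly independent

Place the vectors as rows of a 4×5 matrix and reduce to echelon form.
The reduction yields 4 nonzero rows, so the rank is 4.
Since rank = 4 (the number of vectors), the set is linearly independent.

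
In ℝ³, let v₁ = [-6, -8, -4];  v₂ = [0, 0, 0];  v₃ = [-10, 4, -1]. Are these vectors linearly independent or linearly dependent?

linearly dependent

One of the vectors is the zero vector, so the set is linearly dependent.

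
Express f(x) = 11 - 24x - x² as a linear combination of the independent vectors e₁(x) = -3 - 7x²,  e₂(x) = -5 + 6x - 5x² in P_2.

f = 3e₁ - 4e₂

Identify each element with its coordinate vector in ℝ³ via {1, x, x²}.
Set up the augmented matrix [e₁ | e₂ | f] and row-reduce.
Back-substitution yields (c₁, c₂) = (3, -4).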